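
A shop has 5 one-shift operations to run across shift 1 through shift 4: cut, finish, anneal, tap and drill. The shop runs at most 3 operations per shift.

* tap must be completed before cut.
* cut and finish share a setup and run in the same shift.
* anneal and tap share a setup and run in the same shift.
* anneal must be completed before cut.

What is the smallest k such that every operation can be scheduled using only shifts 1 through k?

2 shifts

The precedence chain requires at least 2 distinct shifts.
With at most 3 per shift and 5 operations, at least 2 shifts are needed.
2 works (last occupied shift: shift 2): for example tap -> shift 1; finish -> shift 2; drill -> shift 1; anneal -> shift 1; cut -> shift 2.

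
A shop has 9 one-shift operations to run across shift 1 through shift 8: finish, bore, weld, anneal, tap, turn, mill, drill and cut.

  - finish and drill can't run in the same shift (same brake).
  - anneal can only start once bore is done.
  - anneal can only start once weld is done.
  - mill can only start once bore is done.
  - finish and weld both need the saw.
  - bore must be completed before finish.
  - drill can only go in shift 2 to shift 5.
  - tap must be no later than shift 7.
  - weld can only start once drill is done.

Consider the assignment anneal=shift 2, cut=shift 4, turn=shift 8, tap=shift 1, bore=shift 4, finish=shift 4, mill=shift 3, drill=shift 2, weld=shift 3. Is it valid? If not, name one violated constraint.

Invalid. anneal can only start once bore is done.

tap must be no later than shift 7 — holds.
finish and drill can't run in the same shift (same brake) — holds.
finish and weld both need the saw — holds.
anneal can only start once weld is done — violated.
anneal can only start once bore is done — violated.
drill can only go in shift 2 to shift 5 — holds.
mill can only start once bore is done — violated.
weld can only start once drill is done — holds.
bore must be completed before finish — violated.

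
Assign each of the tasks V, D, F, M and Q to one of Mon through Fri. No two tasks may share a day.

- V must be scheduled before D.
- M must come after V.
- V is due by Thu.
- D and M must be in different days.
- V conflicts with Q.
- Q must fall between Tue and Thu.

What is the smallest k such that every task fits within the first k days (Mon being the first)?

The precedence chain requires at least 2 distinct days.
With at most 1 per day and 5 tasks, at least 5 days are needed.
5 works (last occupied day: Fri): for example D=Wed; Q=Tue; M=Thu; F=Fri; V=Mon.

5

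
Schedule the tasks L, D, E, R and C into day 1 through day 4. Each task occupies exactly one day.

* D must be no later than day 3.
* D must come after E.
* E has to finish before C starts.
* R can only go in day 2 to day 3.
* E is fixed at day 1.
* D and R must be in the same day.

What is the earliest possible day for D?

day 2

Precedence pushes D to at least day 2; D's own window allows nothing later than day 3.
D at day 2 is achievable: R -> day 2, C -> day 2, D -> day 2, E -> day 1, L -> day 1.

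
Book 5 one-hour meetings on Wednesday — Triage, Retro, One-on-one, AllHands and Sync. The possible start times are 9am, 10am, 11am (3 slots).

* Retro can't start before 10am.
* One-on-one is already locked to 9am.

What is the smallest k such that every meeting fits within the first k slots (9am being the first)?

Retro can't be placed before 10am — that is slot 2 counting from 9am — so the schedule must run through at least 2 slots.
2 works (last occupied slot: 10am): for example Retro in 10am; One-on-one in 9am; Triage in 9am; Sync in 9am; AllHands in 9am.

2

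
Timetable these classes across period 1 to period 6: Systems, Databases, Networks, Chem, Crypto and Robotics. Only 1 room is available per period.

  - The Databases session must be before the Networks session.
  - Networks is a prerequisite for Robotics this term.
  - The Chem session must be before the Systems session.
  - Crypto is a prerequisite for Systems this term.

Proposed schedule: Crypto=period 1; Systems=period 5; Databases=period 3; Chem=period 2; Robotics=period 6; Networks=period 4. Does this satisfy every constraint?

Networks is a prerequisite for Robotics this term — holds.
Only 1 room is available per period — holds.
The Chem session must be before the Systems session — holds.
The Databases session must be before the Networks session — holds.
Crypto is a prerequisite for Systems this term — holds.

Yes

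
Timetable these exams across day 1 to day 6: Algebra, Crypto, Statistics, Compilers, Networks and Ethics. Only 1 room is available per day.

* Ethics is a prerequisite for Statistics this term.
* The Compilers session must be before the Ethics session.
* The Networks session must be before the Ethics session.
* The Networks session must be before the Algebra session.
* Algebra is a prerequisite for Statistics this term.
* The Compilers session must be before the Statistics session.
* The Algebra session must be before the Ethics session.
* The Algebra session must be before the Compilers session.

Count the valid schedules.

Splitting on Algebra: it can be day 2 (4), day 3 (2). Listing each branch's schedules as (Crypto, Statistics, Compilers, Networks, Ethics) by day number:
Algebra=day 2: (3,6,4,1,5) (4,6,3,1,5) (5,6,3,1,4) (6,5,3,1,4) — 4.
Algebra=day 3: (1,6,4,2,5) (2,6,4,1,5) — 2.
Summing: 4 + 2 = 6.

6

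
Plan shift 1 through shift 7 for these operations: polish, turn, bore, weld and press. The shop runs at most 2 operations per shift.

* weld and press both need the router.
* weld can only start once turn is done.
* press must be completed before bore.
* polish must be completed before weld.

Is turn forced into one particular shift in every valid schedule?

turn can be shift 1 (e.g. bore in shift 4; turn in shift 1; press in shift 3; weld in shift 2; polish in shift 1) or shift 2 (e.g. bore in shift 2; press in shift 1; polish in shift 1; weld in shift 3; turn in shift 2).

No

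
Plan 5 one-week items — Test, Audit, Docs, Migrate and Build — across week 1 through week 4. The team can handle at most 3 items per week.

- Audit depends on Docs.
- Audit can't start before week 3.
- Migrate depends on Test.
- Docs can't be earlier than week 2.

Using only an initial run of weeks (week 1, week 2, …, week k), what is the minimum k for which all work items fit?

The precedence chain requires at least 2 distinct weeks.
With at most 3 per week and 5 work items, at least 2 weeks are needed.
Audit can't be placed before week 3, so the schedule must run through at least week 3.
3 works (last occupied week: week 3): for example Test -> week 1; Migrate -> week 2; Docs -> week 2; Audit -> week 3; Build -> week 1.

3 weeks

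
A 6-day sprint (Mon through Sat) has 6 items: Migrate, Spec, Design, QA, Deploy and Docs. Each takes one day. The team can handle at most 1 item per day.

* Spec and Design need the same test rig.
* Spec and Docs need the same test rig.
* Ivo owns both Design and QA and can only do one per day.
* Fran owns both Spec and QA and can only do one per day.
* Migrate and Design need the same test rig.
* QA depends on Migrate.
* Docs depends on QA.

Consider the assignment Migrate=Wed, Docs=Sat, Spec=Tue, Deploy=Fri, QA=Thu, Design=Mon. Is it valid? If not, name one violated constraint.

Fran owns both Spec and QA and can only do one per day — holds.
Spec and Docs need the same test rig — holds.
Spec and Design need the same test rig — holds.
Ivo owns both Design and QA and can only do one per day — holds.
Migrate and Design need the same test rig — holds.
Docs depends on QA — holds.
The team can handle at most 1 item per day — holds.
QA depends on Migrate — holds.

Yes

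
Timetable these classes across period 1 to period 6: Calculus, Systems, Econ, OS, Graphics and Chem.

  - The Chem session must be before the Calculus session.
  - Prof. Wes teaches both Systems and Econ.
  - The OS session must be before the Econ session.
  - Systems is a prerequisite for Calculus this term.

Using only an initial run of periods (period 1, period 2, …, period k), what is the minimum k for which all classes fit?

The precedence chain requires at least 2 distinct periods.
2 works (last occupied period: period 2): for example Chem -> period 1; Systems -> period 1; Graphics -> period 1; OS -> period 1; Calculus -> period 2; Econ -> period 2.

2 periods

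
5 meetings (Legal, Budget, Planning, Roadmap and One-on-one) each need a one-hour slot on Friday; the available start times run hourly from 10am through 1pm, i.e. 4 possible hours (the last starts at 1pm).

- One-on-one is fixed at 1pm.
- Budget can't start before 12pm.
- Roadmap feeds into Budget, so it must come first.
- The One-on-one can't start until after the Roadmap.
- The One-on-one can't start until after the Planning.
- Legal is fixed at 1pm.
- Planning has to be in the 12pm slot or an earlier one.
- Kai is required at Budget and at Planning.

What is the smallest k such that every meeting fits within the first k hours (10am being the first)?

The precedence chain requires at least 2 distinct hours.
Legal can't be placed before 1pm — that is hour 4 counting from 10am — so the schedule must run through at least 4 hours.
4 works (last occupied hour: 1pm): for example Roadmap -> 10am; Budget -> 12pm; Legal -> 1pm; One-on-one -> 1pm; Planning -> 10am.

4 hours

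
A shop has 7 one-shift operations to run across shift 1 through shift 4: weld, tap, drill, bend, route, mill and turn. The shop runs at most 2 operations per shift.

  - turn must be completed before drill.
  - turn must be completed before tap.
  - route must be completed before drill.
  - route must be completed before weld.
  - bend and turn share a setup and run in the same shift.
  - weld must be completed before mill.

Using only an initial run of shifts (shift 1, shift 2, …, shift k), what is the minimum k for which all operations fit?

The precedence chain requires at least 3 distinct shifts.
With at most 2 per shift and 7 operations, at least 4 shifts are needed.
4 works (last occupied shift: shift 4): for example drill -> shift 3, bend -> shift 2, weld -> shift 3, tap -> shift 4, mill -> shift 4, route -> shift 1, turn -> shift 2.

4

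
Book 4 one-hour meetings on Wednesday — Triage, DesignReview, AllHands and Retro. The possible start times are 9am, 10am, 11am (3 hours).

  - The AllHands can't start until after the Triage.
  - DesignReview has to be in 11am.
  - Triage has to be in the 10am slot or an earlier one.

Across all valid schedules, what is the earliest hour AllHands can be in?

10am

Precedence pushes AllHands to at least 10am.
AllHands at 10am is achievable: AllHands=10am; DesignReview=11am; Triage=9am; Retro=9am.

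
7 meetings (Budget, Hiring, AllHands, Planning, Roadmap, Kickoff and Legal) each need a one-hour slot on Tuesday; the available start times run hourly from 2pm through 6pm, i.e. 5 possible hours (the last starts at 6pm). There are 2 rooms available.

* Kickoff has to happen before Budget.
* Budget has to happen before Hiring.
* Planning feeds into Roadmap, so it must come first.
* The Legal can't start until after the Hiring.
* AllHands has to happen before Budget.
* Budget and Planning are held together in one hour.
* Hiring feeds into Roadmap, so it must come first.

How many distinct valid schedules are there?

9

Splitting on Budget: it can be 3pm (5), 4pm (4). Listing each branch's schedules as (Hiring, AllHands, Planning, Roadmap, Kickoff, Legal):
Budget=3pm: (4pm,2pm,3pm,5pm,2pm,5pm) (4pm,2pm,3pm,5pm,2pm,6pm) (4pm,2pm,3pm,6pm,2pm,5pm) (4pm,2pm,3pm,6pm,2pm,6pm) (5pm,2pm,3pm,6pm,2pm,6pm) — 5.
Budget=4pm: (5pm,2pm,4pm,6pm,2pm,6pm) (5pm,2pm,4pm,6pm,3pm,6pm) (5pm,3pm,4pm,6pm,2pm,6pm) (5pm,3pm,4pm,6pm,3pm,6pm) — 4.
Summing: 5 + 4 = 9.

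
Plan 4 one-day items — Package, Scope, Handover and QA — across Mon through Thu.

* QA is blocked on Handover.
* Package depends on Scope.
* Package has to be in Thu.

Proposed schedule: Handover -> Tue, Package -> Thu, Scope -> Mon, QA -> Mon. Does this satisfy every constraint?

No — it violates: QA is blocked on Handover

Package has to be in Thu — holds.
QA is blocked on Handover — violated.
Package depends on Scope — holds.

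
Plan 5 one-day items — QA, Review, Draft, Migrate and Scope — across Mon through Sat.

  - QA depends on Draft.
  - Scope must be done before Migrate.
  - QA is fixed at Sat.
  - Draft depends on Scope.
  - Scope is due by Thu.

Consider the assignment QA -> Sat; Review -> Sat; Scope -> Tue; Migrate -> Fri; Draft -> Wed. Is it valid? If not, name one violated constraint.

QA depends on Draft — holds.
QA is fixed at Sat — holds.
Scope is due by Thu — holds.
Draft depends on Scope — holds.
Scope must be done before Migrate — holds.

Yes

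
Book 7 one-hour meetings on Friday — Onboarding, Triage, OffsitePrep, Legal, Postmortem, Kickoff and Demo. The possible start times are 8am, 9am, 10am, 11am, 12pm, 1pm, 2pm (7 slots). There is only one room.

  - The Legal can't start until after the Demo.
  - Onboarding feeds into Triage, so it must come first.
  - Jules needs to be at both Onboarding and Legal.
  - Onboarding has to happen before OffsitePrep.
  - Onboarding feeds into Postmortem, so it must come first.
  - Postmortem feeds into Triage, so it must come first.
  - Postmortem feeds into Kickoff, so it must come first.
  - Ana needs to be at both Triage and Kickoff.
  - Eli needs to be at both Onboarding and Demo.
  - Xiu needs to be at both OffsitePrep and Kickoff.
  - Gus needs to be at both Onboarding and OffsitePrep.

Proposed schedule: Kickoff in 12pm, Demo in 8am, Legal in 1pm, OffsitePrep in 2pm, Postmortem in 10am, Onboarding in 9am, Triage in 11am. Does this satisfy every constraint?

Xiu needs to be at both OffsitePrep and Kickoff — holds.
Ana needs to be at both Triage and Kickoff — holds.
Onboarding feeds into Postmortem, so it must come first — holds.
Onboarding feeds into Triage, so it must come first — holds.
Jules needs to be at both Onboarding and Legal — holds.
Onboarding has to happen before OffsitePrep — holds.
Postmortem feeds into Kickoff, so it must come first — holds.
Postmortem feeds into Triage, so it must come first — holds.
The Legal can't start until after the Demo — holds.
Eli needs to be at both Onboarding and Demo — holds.
There is only one room — holds.
Gus needs to be at both Onboarding and OffsitePrep — holds.

Valid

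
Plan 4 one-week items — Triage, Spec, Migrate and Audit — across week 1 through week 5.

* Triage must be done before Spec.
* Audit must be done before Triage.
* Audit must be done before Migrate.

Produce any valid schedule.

Triage=week 2; Audit=week 1; Spec=week 3; Migrate=week 2

Checking: Audit(week 1) before Triage(week 2); Triage(week 2) before Spec(week 3); Audit(week 1) before Migrate(week 2).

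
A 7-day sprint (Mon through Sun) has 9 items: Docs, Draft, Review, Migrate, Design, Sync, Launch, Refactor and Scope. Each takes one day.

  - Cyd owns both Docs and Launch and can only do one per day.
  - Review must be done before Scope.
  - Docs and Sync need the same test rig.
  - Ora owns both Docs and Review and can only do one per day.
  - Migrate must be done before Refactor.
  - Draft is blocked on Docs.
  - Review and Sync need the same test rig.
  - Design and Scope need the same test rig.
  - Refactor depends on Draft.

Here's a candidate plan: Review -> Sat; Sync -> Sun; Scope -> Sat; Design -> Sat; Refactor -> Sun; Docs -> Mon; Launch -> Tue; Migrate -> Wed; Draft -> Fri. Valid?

Review and Sync need the same test rig — holds.
Docs and Sync need the same test rig — holds.
Review must be done before Scope — violated.
Ora owns both Docs and Review and can only do one per day — holds.
Draft is blocked on Docs — holds.
Design and Scope need the same test rig — violated.
Migrate must be done before Refactor — holds.
Refactor depends on Draft — holds.
Cyd owns both Docs and Launch and can only do one per day — holds.

No — it violates: Design and Scope need the same test rig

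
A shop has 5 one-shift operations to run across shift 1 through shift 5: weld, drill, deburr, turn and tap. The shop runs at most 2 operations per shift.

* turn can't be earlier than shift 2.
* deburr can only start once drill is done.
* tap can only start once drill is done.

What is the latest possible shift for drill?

Downstream work caps drill at shift 4.
drill at shift 4 is achievable: weld=shift 1, turn=shift 2, drill=shift 4, tap=shift 5, deburr=shift 5.

shift 4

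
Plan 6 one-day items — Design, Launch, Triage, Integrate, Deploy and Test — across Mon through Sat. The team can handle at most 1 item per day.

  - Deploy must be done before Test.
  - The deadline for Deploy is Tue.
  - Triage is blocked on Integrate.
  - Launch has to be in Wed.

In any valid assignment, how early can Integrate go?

Mon

Downstream work caps Integrate at Fri.
Integrate at Mon is achievable: Triage in Thu; Launch in Wed; Test in Fri; Design in Sat; Integrate in Mon; Deploy in Tue.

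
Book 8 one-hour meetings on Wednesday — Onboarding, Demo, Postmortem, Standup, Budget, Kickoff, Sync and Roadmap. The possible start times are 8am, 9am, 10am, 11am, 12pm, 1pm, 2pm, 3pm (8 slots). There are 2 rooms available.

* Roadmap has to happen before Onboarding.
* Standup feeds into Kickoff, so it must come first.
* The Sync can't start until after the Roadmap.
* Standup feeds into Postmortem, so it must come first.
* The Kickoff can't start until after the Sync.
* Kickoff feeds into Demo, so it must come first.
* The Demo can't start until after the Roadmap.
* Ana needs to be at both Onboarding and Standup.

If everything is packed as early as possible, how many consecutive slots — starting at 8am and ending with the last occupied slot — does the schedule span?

4

The precedence chain requires at least 4 distinct slots.
With at most 2 per slot and 8 meetings, at least 4 slots are needed.
4 works (last occupied slot: 11am): for example Demo in 11am; Postmortem in 10am; Roadmap in 8am; Standup in 8am; Sync in 9am; Onboarding in 9am; Kickoff in 10am; Budget in 11am.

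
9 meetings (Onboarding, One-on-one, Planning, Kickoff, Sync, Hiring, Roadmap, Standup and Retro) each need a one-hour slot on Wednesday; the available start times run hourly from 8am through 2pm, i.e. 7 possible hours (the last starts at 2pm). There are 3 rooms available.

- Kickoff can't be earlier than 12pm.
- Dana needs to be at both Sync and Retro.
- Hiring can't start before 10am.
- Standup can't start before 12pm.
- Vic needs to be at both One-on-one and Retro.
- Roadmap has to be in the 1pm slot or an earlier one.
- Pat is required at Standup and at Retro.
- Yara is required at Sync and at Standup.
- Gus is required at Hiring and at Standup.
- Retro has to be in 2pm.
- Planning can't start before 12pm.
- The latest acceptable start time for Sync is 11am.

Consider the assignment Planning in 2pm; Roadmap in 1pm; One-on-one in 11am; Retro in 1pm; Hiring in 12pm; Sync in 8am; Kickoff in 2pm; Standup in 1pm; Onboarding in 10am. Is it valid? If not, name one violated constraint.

Gus is required at Hiring and at Standup — holds.
Dana needs to be at both Sync and Retro — holds.
Yara is required at Sync and at Standup — holds.
The latest acceptable start time for Sync is 11am — holds.
Planning can't start before 12pm — holds.
Vic needs to be at both One-on-one and Retro — holds.
Pat is required at Standup and at Retro — violated.
Retro has to be in 2pm — violated.
There are 3 rooms available — holds.
Hiring can't start before 10am — holds.
Standup can't start before 12pm — holds.
Kickoff can't be earlier than 12pm — holds.
Roadmap has to be in the 1pm slot or an earlier one — holds.

No. Pat is required at Standup and at Retro is not satisfied.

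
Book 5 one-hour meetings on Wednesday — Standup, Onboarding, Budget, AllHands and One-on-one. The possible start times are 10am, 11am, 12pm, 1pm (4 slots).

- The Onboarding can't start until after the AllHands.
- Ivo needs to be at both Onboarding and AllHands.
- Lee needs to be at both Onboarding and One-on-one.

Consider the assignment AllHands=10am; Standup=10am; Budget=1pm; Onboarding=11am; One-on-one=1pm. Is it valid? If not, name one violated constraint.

The Onboarding can't start until after the AllHands — holds.
Lee needs to be at both Onboarding and One-on-one — holds.
Ivo needs to be at both Onboarding and AllHands — holds.

Yes, all constraints hold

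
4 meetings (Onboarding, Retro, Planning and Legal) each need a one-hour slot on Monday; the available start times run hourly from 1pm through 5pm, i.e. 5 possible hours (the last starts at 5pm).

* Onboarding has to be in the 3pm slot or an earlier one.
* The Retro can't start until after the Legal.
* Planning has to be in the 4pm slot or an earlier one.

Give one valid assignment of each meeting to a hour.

Retro=2pm, Planning=1pm, Legal=1pm, Onboarding=1pm

Checking: Legal(1pm) before Retro(2pm); Onboarding=1pm in [1pm,3pm]; Planning=1pm in [1pm,4pm].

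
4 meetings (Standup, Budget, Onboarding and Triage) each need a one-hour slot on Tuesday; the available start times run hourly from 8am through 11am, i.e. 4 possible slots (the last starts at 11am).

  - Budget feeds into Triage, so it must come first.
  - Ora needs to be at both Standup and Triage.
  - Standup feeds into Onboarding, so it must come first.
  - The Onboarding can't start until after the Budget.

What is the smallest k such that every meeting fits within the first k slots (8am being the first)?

2 slots

The precedence chain requires at least 2 distinct slots.
2 works (last occupied slot: 9am): for example Standup in 8am, Budget in 8am, Triage in 9am, Onboarding in 9am.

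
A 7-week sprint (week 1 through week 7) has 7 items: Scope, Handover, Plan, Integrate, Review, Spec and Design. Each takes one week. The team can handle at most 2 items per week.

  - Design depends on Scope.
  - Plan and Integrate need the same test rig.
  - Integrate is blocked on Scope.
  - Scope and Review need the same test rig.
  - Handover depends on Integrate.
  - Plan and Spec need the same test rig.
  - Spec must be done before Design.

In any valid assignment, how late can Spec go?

Downstream work caps Spec at week 6.
Spec at week 6 is achievable: Review -> week 2, Scope -> week 1, Integrate -> week 2, Spec -> week 6, Design -> week 7, Plan -> week 1, Handover -> week 3.

week 6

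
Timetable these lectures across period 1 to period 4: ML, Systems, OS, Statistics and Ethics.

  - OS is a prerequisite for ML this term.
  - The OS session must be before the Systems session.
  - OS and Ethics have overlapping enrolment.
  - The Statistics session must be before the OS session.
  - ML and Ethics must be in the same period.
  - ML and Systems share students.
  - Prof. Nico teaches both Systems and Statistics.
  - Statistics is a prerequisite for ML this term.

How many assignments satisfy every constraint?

2

Enumerating: Statistics -> period 1; OS -> period 2; ML -> period 3; Ethics -> period 3; Systems -> period 4 | OS in period 2, Ethics in period 4, ML in period 4, Statistics in period 1, Systems in period 3.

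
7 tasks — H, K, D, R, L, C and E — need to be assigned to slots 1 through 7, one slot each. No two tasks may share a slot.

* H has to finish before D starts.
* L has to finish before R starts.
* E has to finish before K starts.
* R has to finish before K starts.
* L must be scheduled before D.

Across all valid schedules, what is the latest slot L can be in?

Downstream work caps L at 5.
L at 4 is achievable: H in 1; L in 4; K in 6; E in 2; R in 5; D in 7; C in 3.
Nothing later works — the capacity limit rule out every slot after 4.

4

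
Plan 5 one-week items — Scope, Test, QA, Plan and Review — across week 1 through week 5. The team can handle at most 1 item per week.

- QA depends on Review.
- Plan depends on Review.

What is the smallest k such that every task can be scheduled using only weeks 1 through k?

5

The precedence chain requires at least 2 distinct weeks.
With at most 1 per week and 5 tasks, at least 5 weeks are needed.
5 works (last occupied week: week 5): for example QA -> week 2; Test -> week 5; Plan -> week 3; Review -> week 1; Scope -> week 4.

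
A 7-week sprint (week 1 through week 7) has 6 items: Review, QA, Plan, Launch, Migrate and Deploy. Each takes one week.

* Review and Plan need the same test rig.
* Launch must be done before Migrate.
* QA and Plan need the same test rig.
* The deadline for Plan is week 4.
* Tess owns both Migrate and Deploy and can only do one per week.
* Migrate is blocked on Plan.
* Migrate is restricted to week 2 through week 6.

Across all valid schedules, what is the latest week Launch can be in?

Downstream work caps Launch at week 5.
Launch at week 5 is achievable: Plan in week 1, QA in week 2, Review in week 2, Migrate in week 6, Deploy in week 1, Launch in week 5.

week 5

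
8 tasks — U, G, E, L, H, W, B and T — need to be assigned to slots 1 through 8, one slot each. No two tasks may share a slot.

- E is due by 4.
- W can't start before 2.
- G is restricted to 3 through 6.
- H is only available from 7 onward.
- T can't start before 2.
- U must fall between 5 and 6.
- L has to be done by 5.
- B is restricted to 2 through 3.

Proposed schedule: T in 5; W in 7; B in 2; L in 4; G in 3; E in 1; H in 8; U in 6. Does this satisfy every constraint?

Yes, all constraints hold

G is restricted to 3 through 6 — holds.
U must fall between 5 and 6 — holds.
L has to be done by 5 — holds.
E is due by 4 — holds.
H is only available from 7 onward — holds.
B is restricted to 2 through 3 — holds.
W can't start before 2 — holds.
T can't start before 2 — holds.
No two tasks may share a slot — holds.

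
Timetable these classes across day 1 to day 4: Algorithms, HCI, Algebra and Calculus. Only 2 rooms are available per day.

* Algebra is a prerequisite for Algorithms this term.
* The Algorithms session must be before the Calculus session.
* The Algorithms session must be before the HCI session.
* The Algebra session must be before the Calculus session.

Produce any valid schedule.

Calculus=day 3, Algorithms=day 2, HCI=day 3, Algebra=day 1

Checking: Algebra(day 1) before Calculus(day 3); Algebra(day 1) before Algorithms(day 2); Algorithms(day 2) before Calculus(day 3); Algorithms(day 2) before HCI(day 3); max 2 per day (cap 2).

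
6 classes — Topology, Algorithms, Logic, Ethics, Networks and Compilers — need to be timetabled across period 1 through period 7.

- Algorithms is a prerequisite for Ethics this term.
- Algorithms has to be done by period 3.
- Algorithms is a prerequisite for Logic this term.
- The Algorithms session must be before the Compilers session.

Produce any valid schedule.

Compilers -> period 2, Algorithms -> period 1, Topology -> period 1, Ethics -> period 2, Networks -> period 1, Logic -> period 2

Checking: Algorithms(period 1) before Compilers(period 2); Algorithms(period 1) before Ethics(period 2); Algorithms(period 1) before Logic(period 2); Algorithms=period 1 in [period 1,period 3].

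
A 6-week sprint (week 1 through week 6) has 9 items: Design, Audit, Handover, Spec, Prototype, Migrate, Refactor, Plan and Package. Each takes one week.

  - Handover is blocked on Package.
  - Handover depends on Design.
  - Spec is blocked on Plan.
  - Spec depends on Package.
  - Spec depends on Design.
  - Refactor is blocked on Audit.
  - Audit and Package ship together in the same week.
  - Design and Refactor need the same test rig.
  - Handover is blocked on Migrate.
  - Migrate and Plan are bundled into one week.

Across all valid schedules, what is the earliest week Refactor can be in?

week 2

Precedence pushes Refactor to at least week 2.
Refactor at week 2 is achievable: Plan=week 1; Prototype=week 1; Design=week 1; Refactor=week 2; Audit=week 1; Migrate=week 1; Handover=week 2; Package=week 1; Spec=week 2.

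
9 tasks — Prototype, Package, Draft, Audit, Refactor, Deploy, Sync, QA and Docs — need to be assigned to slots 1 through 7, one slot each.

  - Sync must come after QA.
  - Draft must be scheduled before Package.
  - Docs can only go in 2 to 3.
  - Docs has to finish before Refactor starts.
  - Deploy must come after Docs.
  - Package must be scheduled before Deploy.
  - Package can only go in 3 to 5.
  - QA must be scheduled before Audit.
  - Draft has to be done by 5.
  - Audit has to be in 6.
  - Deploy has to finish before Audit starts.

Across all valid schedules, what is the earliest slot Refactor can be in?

Precedence pushes Refactor to at least 3.
Refactor at 3 is achievable: Sync -> 2; Prototype -> 1; Package -> 3; Deploy -> 4; Draft -> 1; Audit -> 6; QA -> 1; Docs -> 2; Refactor -> 3.

3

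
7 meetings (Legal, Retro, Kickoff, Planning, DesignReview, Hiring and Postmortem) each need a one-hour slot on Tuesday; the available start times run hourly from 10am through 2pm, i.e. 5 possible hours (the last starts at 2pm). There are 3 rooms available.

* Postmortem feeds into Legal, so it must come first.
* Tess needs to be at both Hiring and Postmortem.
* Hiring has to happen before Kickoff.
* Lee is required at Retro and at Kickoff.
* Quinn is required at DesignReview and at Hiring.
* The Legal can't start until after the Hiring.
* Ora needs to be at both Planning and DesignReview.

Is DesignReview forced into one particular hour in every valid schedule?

No

DesignReview can be 10am (e.g. Retro in 10am, Kickoff in 12pm, DesignReview in 10am, Hiring in 11am, Legal in 12pm, Postmortem in 10am, Planning in 11am) or 11am (e.g. Hiring in 10am; Planning in 10am; DesignReview in 11am; Legal in 12pm; Kickoff in 11am; Retro in 10am; Postmortem in 11am).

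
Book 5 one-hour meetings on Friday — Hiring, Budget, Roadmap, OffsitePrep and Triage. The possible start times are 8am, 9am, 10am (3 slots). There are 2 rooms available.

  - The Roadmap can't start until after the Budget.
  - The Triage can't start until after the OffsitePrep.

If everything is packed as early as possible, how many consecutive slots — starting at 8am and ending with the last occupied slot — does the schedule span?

3

The precedence chain requires at least 2 distinct slots.
With at most 2 per slot and 5 meetings, at least 3 slots are needed.
3 works (last occupied slot: 10am): for example Roadmap=9am, Hiring=10am, OffsitePrep=8am, Budget=8am, Triage=9am.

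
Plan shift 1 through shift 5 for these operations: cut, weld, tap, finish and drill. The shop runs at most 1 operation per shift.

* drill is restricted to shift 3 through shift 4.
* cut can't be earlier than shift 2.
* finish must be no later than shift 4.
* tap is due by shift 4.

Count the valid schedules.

20

Splitting on cut: it can be shift 2 (4), shift 3 (2), shift 4 (2), shift 5 (12). Listing each branch's schedules as (weld, tap, finish, drill) by shift number:
cut=shift 2: (5,1,3,4) (5,1,4,3) (5,3,1,4) (5,4,1,3) — 4.
cut=shift 3: (5,1,2,4) (5,2,1,4) — 2.
cut=shift 4: (5,1,2,3) (5,2,1,3) — 2.
cut=shift 5: (1,2,3,4) (1,2,4,3) (1,3,2,4) (1,4,2,3) (2,1,3,4) (2,1,4,3) (2,3,1,4) (2,4,1,3) (3,1,2,4) (3,2,1,4) (4,1,2,3) (4,2,1,3) — 12.
Summing: 4 + 2 + 2 + 12 = 20.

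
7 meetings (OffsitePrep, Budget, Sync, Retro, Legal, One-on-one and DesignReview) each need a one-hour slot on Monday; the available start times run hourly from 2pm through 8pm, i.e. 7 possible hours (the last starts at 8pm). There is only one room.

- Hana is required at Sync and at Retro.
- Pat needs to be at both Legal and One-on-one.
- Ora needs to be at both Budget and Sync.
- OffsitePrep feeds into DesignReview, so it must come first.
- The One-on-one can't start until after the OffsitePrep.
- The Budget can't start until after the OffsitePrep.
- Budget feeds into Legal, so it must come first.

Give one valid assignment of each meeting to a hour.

Sync=7pm; Budget=3pm; Legal=4pm; OffsitePrep=2pm; DesignReview=6pm; Retro=8pm; One-on-one=5pm

Checking: OffsitePrep(2pm) before Budget(3pm); Budget(3pm) before Legal(4pm); OffsitePrep(2pm) before One-on-one(5pm); OffsitePrep(2pm) before DesignReview(6pm); Legal(4pm) != One-on-one(5pm); Budget(3pm) != Sync(7pm); Sync(7pm) != Retro(8pm); max 1 per hour (cap 1).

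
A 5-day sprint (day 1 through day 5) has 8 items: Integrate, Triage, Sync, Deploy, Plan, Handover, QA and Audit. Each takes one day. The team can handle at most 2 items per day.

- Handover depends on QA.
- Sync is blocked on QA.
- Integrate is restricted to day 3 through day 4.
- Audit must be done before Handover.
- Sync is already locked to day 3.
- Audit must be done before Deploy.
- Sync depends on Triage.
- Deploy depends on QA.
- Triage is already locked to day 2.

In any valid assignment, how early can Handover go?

Precedence pushes Handover to at least day 2.
Handover at day 2 is achievable: Plan -> day 4; Handover -> day 2; Deploy -> day 4; Audit -> day 1; QA -> day 1; Triage -> day 2; Sync -> day 3; Integrate -> day 3.

day 2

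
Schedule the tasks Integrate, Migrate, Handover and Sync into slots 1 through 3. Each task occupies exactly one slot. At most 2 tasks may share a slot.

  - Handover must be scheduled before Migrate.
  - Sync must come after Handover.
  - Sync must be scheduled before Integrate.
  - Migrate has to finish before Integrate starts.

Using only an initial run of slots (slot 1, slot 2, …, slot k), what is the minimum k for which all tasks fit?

3

The precedence chain requires at least 3 distinct slots.
With at most 2 per slot and 4 tasks, at least 2 slots are needed.
3 works (last occupied slot: 3): for example Sync in 2, Integrate in 3, Migrate in 2, Handover in 1.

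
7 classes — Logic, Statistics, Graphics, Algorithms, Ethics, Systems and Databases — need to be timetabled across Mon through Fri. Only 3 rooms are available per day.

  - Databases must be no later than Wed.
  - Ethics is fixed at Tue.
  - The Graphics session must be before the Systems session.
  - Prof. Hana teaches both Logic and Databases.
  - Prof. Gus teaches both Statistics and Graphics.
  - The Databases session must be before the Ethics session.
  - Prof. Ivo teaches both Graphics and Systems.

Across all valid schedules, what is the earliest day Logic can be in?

Tue

Logic at Tue is achievable: Databases in Mon, Systems in Tue, Graphics in Mon, Algorithms in Mon, Logic in Tue, Statistics in Wed, Ethics in Tue.
Nothing earlier works — the conflict and capacity constraints rule out every day before Tue.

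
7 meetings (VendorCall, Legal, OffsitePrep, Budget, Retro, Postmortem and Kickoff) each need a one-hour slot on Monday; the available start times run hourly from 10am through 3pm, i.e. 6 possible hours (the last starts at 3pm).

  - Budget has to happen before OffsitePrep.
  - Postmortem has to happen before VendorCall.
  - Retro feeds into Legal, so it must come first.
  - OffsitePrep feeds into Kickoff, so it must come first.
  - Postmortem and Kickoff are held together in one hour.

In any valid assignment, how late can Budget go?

Downstream work caps Budget at 12pm.
Budget at 12pm is achievable: Postmortem in 2pm, VendorCall in 3pm, Budget in 12pm, Retro in 10am, Kickoff in 2pm, Legal in 11am, OffsitePrep in 1pm.

12pm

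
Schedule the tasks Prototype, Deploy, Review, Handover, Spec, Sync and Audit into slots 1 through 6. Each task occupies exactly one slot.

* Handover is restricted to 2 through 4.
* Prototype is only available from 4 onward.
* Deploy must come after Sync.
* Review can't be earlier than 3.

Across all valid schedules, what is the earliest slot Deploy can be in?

2

Precedence pushes Deploy to at least 2.
Deploy at 2 is achievable: Review in 3, Handover in 2, Audit in 1, Deploy in 2, Sync in 1, Prototype in 4, Spec in 1.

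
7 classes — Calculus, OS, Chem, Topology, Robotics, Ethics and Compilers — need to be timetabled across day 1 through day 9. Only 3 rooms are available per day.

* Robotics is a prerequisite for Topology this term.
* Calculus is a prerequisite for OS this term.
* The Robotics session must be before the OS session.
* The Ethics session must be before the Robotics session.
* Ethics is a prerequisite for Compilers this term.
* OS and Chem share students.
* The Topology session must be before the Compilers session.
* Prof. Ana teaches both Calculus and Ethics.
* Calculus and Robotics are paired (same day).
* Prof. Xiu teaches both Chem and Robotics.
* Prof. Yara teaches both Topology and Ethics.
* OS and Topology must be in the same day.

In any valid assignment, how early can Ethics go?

Downstream work caps Ethics at day 6.
Ethics at day 1 is achievable: Topology -> day 3, Calculus -> day 2, Ethics -> day 1, Chem -> day 1, Compilers -> day 4, OS -> day 3, Robotics -> day 2.

day 1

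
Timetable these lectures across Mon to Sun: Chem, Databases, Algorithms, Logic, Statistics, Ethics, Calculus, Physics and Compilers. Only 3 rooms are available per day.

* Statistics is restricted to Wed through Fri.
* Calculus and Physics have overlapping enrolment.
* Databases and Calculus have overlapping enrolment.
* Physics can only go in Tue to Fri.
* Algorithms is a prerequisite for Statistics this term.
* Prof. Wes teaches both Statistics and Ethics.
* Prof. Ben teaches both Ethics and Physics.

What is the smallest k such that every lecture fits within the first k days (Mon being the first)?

The precedence chain requires at least 2 distinct days.
With at most 3 per day and 9 lectures, at least 3 days are needed.
Statistics can't be placed before Wed — that is day 3 counting from Mon — so the schedule must run through at least 3 days.
3 works (last occupied day: Wed): for example Chem in Mon; Statistics in Wed; Algorithms in Mon; Compilers in Wed; Logic in Tue; Physics in Tue; Ethics in Mon; Calculus in Wed; Databases in Tue.

3 days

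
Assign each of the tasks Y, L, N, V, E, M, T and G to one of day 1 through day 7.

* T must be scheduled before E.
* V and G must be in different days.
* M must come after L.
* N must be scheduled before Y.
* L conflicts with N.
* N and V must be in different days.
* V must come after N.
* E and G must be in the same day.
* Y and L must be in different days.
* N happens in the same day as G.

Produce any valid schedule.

T -> day 1; M -> day 2; Y -> day 3; N -> day 2; L -> day 1; V -> day 3; G -> day 2; E -> day 2

Checking: L(day 1) before M(day 2); N(day 2) before V(day 3); N(day 2) before Y(day 3); T(day 1) before E(day 2); N(day 2) != V(day 3); V(day 3) != G(day 2); Y(day 3) != L(day 1); L(day 1) != N(day 2); E = G = day 2; N = G = day 2.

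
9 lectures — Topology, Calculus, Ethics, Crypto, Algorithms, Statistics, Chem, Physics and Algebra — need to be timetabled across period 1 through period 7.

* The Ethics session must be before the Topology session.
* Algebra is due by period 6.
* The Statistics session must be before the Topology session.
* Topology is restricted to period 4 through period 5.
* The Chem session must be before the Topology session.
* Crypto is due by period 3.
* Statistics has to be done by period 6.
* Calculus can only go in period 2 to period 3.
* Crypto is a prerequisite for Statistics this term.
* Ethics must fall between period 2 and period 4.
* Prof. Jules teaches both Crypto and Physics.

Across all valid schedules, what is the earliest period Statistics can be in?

period 2

Precedence pushes Statistics to at least period 2; Statistics's own window allows nothing later than period 6; downstream work caps Statistics at period 4.
Statistics at period 2 is achievable: Ethics=period 2, Crypto=period 1, Algebra=period 1, Algorithms=period 1, Topology=period 4, Calculus=period 2, Physics=period 2, Chem=period 1, Statistics=period 2.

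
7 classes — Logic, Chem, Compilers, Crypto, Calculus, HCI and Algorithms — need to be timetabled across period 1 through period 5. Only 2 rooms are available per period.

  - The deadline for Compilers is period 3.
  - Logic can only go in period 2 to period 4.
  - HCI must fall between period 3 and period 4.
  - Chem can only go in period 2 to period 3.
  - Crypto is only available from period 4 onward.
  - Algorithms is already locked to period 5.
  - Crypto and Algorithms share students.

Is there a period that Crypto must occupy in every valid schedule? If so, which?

Crypto's window is period 4–period 5.
Algorithms is fixed at period 5, and Crypto can't share a period with Algorithms.
So Crypto must be period 4.

period 4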